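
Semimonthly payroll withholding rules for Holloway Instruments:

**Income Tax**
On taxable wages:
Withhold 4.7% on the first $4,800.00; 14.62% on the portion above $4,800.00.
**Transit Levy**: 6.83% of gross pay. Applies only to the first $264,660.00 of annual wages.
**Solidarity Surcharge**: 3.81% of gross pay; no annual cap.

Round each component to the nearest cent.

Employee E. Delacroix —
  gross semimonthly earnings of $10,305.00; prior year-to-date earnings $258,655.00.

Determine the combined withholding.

$1,833.19

Income Tax: taxable = $10,305.00
  $225.60 + 14.62% × ($10,305.00 − $4,800.00) = $225.60 + 14.62% × $5,505.00 = $1,030.43
Transit Levy: cap $264,660.00 − YTD $258,655.00 = $6,005.00 subject; 6.83% × $6,005.00 = $410.14
Solidarity Surcharge: 3.81% × $10,305.00 = $392.62
Total: $1,030.43 + $410.14 + $392.62 = $1,833.19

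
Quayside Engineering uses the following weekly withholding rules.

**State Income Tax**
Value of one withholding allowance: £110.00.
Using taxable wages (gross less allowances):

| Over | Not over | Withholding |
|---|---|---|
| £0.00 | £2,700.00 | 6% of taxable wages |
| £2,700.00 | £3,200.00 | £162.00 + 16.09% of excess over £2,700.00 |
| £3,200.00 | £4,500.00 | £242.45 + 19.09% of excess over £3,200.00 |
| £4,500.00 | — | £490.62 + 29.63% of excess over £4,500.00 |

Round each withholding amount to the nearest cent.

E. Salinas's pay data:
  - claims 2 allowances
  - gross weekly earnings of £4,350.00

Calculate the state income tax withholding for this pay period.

£419.99

State Income Tax: taxable = £4,350.00 − 2×£110.00 = £4,130.00
  £242.45 + 19.09% × (£4,130.00 − £3,200.00) = £242.45 + 19.09% × £930.00 = £419.99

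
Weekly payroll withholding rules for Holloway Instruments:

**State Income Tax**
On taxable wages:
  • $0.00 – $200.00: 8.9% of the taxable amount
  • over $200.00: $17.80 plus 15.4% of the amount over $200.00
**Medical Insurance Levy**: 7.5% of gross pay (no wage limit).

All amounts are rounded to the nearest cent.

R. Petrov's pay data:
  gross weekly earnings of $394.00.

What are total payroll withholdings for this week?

$77.23

State Income Tax: taxable = $394.00
  $17.80 + 15.4% × ($394.00 − $200.00) = $17.80 + 15.4% × $194.00 = $47.68
Medical Insurance Levy: 7.5% × $394.00 = $29.55
Total: $47.68 + $29.55 = $77.23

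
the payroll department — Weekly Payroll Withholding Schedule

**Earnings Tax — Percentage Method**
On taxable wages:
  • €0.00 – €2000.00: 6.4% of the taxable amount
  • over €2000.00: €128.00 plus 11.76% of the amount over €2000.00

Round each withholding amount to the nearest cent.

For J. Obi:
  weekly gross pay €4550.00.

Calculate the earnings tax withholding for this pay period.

Earnings Tax: taxable = €4550.00
  €128.00 + 11.76% × (€4550.00 − €2000.00) = €128.00 + 11.76% × €2550.00 = €427.88

€427.88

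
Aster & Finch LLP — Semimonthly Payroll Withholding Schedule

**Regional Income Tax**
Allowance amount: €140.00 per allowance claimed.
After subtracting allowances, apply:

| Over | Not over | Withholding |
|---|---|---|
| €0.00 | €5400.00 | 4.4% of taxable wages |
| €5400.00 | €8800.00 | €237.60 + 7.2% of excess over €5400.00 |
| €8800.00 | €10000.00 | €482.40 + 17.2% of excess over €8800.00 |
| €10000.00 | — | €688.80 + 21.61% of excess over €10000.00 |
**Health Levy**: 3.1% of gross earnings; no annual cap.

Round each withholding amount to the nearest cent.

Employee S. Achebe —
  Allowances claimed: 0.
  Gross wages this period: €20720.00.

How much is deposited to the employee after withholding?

Regional Income Tax: taxable = €20720.00
  €688.80 + 21.61% × (€20720.00 − €10000.00) = €688.80 + 21.61% × €10720.00 = €3005.39
Health Levy: 3.1% × €20720.00 = €642.32
Total withheld: €3005.39 + €642.32 = €3647.71
Net pay: €20720.00 − €3647.71 = €17072.29

€17072.29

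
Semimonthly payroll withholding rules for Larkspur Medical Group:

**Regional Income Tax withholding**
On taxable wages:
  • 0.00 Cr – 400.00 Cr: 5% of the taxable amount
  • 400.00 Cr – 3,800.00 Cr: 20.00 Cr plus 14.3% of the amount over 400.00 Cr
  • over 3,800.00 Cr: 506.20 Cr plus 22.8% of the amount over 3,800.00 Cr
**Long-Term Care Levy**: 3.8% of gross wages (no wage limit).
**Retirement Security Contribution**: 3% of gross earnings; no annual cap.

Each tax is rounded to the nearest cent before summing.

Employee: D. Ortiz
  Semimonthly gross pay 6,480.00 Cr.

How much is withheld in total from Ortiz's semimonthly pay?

Regional Income Tax: taxable = 6,480.00 Cr
  506.20 Cr + 22.8% × (6,480.00 Cr − 3,800.00 Cr) = 506.20 Cr + 22.8% × 2,680.00 Cr = 1,117.24 Cr
Long-Term Care Levy: 3.8% × 6,480.00 Cr = 246.24 Cr
Retirement Security Contribution: 3% × 6,480.00 Cr = 194.40 Cr
Total: 1,117.24 Cr + 246.24 Cr + 194.40 Cr = 1,557.88 Cr

1,557.88 Cr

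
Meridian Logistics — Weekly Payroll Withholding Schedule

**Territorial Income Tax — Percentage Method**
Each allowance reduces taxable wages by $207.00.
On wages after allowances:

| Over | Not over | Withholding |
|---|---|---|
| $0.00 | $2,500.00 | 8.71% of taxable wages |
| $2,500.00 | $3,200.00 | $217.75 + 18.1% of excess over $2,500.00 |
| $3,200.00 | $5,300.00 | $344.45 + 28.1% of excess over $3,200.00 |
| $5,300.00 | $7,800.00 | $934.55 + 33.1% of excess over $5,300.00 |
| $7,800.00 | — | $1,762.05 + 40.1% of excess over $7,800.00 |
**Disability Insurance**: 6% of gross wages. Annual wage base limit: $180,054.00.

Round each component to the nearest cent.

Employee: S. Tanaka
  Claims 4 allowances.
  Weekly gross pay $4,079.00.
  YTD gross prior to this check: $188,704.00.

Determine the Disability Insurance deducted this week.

Disability Insurance: YTD $188,704.00 ≥ cap $180,054.00 → $0.00

$0.00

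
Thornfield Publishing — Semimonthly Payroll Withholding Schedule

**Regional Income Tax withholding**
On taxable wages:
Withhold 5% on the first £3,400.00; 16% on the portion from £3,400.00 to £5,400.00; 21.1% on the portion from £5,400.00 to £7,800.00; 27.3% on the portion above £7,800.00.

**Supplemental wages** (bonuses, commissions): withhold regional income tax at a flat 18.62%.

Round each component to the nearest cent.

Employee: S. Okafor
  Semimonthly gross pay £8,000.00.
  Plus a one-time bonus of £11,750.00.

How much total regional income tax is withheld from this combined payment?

Regional Income Tax: taxable = £8,000.00
  £996.40 + 27.3% × (£8,000.00 − £7,800.00) = £996.40 + 27.3% × £200.00 = £1,051.00
Supplemental (18.62% flat on bonus): 18.62% × £11,750.00 = £2,187.85
Total regional income tax: £1,051.00 + £2,187.85 = £3,238.85

£3,238.85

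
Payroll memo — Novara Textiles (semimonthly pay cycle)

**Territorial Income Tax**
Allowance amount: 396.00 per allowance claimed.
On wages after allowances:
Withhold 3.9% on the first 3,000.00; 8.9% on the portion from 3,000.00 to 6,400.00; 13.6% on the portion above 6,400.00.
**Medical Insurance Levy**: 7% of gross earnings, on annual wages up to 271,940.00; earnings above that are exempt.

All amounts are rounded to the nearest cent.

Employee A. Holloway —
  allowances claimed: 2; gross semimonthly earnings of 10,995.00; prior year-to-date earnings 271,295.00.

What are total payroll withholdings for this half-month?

Territorial Income Tax: taxable = 10,995.00 − 2×396.00 = 10,203.00
  419.60 + 13.6% × (10,203.00 − 6,400.00) = 419.60 + 13.6% × 3,803.00 = 936.81
Medical Insurance Levy: cap 271,940.00 − YTD 271,295.00 = 645.00 subject; 7% × 645.00 = 45.15
Total: 936.81 + 45.15 = 981.96

981.96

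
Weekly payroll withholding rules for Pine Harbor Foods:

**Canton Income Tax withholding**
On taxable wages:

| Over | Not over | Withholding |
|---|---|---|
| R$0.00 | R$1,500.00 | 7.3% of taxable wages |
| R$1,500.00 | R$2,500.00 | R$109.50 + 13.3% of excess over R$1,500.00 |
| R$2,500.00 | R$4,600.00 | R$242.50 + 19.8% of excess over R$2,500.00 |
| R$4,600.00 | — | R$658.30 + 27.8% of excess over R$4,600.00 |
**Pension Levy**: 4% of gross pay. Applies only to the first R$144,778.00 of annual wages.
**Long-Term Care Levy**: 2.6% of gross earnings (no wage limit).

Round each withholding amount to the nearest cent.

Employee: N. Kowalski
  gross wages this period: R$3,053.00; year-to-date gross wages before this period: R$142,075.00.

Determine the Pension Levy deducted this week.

Pension Levy: cap R$144,778.00 − YTD R$142,075.00 = R$2,703.00 subject; 4% × R$2,703.00 = R$108.12

R$108.12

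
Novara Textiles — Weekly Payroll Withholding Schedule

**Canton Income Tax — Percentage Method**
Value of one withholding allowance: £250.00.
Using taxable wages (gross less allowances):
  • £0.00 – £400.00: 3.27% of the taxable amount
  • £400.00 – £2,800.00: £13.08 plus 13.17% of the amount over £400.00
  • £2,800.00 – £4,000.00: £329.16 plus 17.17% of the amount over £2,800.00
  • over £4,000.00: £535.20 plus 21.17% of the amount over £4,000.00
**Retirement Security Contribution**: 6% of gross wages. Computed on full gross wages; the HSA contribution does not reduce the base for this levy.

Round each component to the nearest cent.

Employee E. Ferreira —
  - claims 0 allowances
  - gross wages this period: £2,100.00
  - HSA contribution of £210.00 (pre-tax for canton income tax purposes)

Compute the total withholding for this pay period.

£335.31

Canton Income Tax: taxable = £2,100.00 − £210.00 = £1,890.00
  £13.08 + 13.17% × (£1,890.00 − £400.00) = £13.08 + 13.17% × £1,490.00 = £209.31
Retirement Security Contribution: 6% × £2,100.00 = £126.00
Total: £209.31 + £126.00 = £335.31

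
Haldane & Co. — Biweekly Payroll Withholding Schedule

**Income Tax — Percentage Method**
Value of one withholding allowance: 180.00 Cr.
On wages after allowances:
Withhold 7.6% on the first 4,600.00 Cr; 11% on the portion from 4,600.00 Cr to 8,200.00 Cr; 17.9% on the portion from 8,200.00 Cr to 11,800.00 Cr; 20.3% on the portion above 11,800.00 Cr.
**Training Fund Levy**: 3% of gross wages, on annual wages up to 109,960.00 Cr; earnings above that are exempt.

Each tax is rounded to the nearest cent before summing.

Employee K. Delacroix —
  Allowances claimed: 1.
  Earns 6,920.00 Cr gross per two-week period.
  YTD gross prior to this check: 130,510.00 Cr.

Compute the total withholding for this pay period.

585.00 Cr

Income Tax: taxable = 6,920.00 Cr − 1×180.00 Cr = 6,740.00 Cr
  349.60 Cr + 11% × (6,740.00 Cr − 4,600.00 Cr) = 349.60 Cr + 11% × 2,140.00 Cr = 585.00 Cr
Training Fund Levy: YTD 130,510.00 Cr ≥ cap 109,960.00 Cr → 0.00 Cr
Total: 585.00 Cr + 0.00 Cr = 585.00 Cr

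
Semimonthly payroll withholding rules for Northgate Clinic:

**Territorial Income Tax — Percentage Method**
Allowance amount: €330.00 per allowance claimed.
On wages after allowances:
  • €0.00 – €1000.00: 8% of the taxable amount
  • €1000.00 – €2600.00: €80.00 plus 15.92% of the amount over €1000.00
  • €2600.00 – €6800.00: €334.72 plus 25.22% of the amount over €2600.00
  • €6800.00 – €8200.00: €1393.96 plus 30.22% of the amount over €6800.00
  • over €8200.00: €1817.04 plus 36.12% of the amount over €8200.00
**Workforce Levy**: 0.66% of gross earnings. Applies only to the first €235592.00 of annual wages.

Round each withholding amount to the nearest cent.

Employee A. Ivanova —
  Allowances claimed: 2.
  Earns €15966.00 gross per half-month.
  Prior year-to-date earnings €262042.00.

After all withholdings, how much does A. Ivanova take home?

Territorial Income Tax: taxable = €15966.00 − 2×€330.00 = €15306.00
  €1817.04 + 36.12% × (€15306.00 − €8200.00) = €1817.04 + 36.12% × €7106.00 = €4383.73
Workforce Levy: YTD €262042.00 ≥ cap €235592.00 → €0.00
Total withheld: €4383.73 + €0.00 = €4383.73
Net pay: €15966.00 − €4383.73 = €11582.27

€11582.27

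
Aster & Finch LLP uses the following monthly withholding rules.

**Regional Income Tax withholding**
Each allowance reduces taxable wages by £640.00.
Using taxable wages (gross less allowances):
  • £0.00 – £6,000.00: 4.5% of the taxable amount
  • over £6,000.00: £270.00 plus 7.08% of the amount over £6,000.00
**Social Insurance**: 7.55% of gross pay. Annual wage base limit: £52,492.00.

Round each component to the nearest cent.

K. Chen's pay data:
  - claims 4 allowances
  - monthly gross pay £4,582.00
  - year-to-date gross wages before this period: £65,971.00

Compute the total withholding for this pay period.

Regional Income Tax: taxable = £4,582.00 − 4×£640.00 = £2,022.00
  4.5% × £2,022.00 = £90.99
Social Insurance: YTD £65,971.00 ≥ cap £52,492.00 → £0.00
Total: £90.99 + £0.00 = £90.99

£90.99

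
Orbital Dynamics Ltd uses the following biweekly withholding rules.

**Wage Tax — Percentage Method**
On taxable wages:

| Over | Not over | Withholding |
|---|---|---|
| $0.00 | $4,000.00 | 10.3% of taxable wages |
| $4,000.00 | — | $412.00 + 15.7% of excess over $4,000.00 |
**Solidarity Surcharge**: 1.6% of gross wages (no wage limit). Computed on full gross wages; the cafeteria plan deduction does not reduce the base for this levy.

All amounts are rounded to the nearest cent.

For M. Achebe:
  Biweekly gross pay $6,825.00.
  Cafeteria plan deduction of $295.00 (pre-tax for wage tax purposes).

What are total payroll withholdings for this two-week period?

Wage Tax: taxable = $6,825.00 − $295.00 = $6,530.00
  $412.00 + 15.7% × ($6,530.00 − $4,000.00) = $412.00 + 15.7% × $2,530.00 = $809.21
Solidarity Surcharge: 1.6% × $6,825.00 = $109.20
Total: $809.21 + $109.20 = $918.41

$918.41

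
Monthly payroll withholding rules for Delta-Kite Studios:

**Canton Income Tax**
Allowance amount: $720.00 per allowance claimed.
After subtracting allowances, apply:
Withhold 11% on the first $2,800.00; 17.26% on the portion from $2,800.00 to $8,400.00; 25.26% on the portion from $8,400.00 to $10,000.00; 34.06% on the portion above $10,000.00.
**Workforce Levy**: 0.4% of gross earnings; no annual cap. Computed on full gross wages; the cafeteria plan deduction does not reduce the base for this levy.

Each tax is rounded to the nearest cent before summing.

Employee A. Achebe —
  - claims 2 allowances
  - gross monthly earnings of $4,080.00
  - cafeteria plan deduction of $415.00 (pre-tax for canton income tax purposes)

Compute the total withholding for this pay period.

Canton Income Tax: taxable = $4,080.00 − $415.00 − 2×$720.00 = $2,225.00
  11% × $2,225.00 = $244.75
Workforce Levy: 0.4% × $4,080.00 = $16.32
Total: $244.75 + $16.32 = $261.07

$261.07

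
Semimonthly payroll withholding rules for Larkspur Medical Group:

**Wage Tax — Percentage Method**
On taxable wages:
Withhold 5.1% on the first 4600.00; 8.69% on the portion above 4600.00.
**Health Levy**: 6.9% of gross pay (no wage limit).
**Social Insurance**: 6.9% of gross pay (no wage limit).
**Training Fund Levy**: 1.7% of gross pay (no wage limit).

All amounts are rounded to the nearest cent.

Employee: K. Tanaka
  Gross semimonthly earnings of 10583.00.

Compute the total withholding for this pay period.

Wage Tax: taxable = 10583.00
  234.60 + 8.69% × (10583.00 − 4600.00) = 234.60 + 8.69% × 5983.00 = 754.52
Health Levy: 6.9% × 10583.00 = 730.23
Social Insurance: 6.9% × 10583.00 = 730.23
Training Fund Levy: 1.7% × 10583.00 = 179.91
Total: 754.52 + 730.23 + 730.23 + 179.91 = 2394.89

2394.89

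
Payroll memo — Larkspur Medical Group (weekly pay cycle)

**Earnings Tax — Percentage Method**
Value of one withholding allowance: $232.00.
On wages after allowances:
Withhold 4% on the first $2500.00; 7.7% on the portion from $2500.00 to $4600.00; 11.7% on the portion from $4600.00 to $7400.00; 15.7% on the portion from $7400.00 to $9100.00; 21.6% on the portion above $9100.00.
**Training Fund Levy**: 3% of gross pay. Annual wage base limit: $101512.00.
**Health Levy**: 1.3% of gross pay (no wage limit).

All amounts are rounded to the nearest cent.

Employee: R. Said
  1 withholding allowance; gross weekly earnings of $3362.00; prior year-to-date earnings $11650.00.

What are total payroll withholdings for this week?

Earnings Tax: taxable = $3362.00 − 1×$232.00 = $3130.00
  $100.00 + 7.7% × ($3130.00 − $2500.00) = $100.00 + 7.7% × $630.00 = $148.51
Training Fund Levy: 3% × $3362.00 = $100.86
Health Levy: 1.3% × $3362.00 = $43.71
Total: $148.51 + $100.86 + $43.71 = $293.08

$293.08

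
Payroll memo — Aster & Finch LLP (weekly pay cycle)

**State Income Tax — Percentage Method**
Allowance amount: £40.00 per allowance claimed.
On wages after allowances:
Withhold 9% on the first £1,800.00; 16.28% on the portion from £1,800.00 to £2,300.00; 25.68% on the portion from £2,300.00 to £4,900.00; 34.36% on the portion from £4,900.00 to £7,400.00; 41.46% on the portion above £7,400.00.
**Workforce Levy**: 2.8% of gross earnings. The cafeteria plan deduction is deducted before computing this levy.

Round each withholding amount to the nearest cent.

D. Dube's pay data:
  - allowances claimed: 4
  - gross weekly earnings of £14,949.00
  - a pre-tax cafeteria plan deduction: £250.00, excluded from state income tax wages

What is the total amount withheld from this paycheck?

State Income Tax: taxable = £14,949.00 − £250.00 − 4×£40.00 = £14,539.00
  £1,770.08 + 41.46% × (£14,539.00 − £7,400.00) = £1,770.08 + 41.46% × £7,139.00 = £4,729.91
Workforce Levy: 2.8% × £14,699.00 = £411.57
Total: £4,729.91 + £411.57 = £5,141.48

£5,141.48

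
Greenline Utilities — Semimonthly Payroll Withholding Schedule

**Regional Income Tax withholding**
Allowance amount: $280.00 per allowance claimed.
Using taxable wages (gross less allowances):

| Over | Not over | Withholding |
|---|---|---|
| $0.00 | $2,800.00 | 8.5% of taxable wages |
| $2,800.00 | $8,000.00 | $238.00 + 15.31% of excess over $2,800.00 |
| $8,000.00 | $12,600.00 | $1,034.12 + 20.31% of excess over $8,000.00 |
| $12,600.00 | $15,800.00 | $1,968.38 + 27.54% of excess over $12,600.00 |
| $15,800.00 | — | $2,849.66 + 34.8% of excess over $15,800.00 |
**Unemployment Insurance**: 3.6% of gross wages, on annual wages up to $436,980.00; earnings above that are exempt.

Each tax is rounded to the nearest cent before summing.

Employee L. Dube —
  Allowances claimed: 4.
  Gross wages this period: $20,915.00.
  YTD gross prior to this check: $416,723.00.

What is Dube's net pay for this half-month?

Regional Income Tax: taxable = $20,915.00 − 4×$280.00 = $19,795.00
  $2,849.66 + 34.8% × ($19,795.00 − $15,800.00) = $2,849.66 + 34.8% × $3,995.00 = $4,239.92
Unemployment Insurance: cap $436,980.00 − YTD $416,723.00 = $20,257.00 subject; 3.6% × $20,257.00 = $729.25
Total withheld: $4,239.92 + $729.25 = $4,969.17
Net pay: $20,915.00 − $4,969.17 = $15,945.83

$15,945.83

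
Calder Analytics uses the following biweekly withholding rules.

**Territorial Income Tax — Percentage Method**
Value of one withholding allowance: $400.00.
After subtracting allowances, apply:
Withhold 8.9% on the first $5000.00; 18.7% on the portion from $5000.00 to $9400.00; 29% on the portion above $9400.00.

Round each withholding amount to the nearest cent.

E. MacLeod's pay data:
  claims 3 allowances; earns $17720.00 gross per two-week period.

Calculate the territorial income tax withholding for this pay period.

Territorial Income Tax: taxable = $17720.00 − 3×$400.00 = $16520.00
  $1267.80 + 29% × ($16520.00 − $9400.00) = $1267.80 + 29% × $7120.00 = $3332.60

$3332.60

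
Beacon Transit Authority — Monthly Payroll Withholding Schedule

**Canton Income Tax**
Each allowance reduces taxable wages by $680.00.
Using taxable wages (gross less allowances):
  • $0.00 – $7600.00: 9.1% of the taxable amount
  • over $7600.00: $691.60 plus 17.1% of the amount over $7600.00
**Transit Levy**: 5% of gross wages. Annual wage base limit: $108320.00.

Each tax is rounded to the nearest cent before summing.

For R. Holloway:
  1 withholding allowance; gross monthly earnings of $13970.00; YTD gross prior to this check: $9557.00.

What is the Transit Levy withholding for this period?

Transit Levy: 5% × $13970.00 = $698.50

$698.50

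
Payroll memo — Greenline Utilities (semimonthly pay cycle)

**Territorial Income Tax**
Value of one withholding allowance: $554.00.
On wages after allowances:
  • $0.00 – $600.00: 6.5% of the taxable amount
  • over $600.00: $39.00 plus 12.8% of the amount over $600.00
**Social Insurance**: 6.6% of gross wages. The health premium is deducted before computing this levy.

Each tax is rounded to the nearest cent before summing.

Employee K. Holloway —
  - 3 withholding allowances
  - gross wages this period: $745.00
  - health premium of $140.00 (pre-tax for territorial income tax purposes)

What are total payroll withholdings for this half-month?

Territorial Income Tax: taxable = $745.00 − $140.00 − 3×$554.00 = $-1,057.00
  Taxable ≤ 0 → $0.00
Social Insurance: 6.6% × $605.00 = $39.93
Total: $0.00 + $39.93 = $39.93

$39.93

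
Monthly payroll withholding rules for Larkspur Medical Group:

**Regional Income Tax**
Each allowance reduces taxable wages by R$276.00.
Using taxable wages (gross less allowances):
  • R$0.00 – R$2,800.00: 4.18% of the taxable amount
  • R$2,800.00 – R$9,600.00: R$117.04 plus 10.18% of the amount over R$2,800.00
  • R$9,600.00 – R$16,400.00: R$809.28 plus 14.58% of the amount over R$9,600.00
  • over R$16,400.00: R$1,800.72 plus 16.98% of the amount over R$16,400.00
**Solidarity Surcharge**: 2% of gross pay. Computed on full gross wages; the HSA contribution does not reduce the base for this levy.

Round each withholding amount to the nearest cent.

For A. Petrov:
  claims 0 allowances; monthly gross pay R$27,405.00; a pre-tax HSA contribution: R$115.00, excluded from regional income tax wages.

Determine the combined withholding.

Regional Income Tax: taxable = R$27,405.00 − R$115.00 = R$27,290.00
  R$1,800.72 + 16.98% × (R$27,290.00 − R$16,400.00) = R$1,800.72 + 16.98% × R$10,890.00 = R$3,649.84
Solidarity Surcharge: 2% × R$27,405.00 = R$548.10
Total: R$3,649.84 + R$548.10 = R$4,197.94

R$4,197.94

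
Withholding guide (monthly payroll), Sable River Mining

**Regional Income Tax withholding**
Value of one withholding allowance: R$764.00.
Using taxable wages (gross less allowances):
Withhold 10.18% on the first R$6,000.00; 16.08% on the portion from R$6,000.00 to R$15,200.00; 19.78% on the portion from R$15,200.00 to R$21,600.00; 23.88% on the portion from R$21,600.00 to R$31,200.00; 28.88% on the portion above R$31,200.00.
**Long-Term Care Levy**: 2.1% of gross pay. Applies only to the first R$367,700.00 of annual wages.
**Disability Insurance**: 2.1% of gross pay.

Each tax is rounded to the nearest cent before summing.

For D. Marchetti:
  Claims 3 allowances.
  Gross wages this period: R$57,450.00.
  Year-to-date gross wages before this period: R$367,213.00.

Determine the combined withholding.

R$13,784.31

Regional Income Tax: taxable = R$57,450.00 − 3×R$764.00 = R$55,158.00
  R$5,648.56 + 28.88% × (R$55,158.00 − R$31,200.00) = R$5,648.56 + 28.88% × R$23,958.00 = R$12,567.63
Long-Term Care Levy: cap R$367,700.00 − YTD R$367,213.00 = R$487.00 subject; 2.1% × R$487.00 = R$10.23
Disability Insurance: 2.1% × R$57,450.00 = R$1,206.45
Total: R$12,567.63 + R$10.23 + R$1,206.45 = R$13,784.31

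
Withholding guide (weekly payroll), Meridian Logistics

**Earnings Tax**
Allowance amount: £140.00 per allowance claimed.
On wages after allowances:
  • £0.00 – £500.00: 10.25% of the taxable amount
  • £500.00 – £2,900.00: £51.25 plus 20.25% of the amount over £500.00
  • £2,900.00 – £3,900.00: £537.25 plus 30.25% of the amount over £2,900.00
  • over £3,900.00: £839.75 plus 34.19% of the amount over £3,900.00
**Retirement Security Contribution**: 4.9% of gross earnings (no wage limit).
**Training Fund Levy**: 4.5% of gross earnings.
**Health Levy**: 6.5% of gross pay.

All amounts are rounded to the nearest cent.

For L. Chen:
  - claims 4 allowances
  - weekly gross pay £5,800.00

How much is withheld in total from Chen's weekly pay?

£2,220.10

Earnings Tax: taxable = £5,800.00 − 4×£140.00 = £5,240.00
  £839.75 + 34.19% × (£5,240.00 − £3,900.00) = £839.75 + 34.19% × £1,340.00 = £1,297.90
Retirement Security Contribution: 4.9% × £5,800.00 = £284.20
Training Fund Levy: 4.5% × £5,800.00 = £261.00
Health Levy: 6.5% × £5,800.00 = £377.00
Total: £1,297.90 + £284.20 + £261.00 + £377.00 = £2,220.10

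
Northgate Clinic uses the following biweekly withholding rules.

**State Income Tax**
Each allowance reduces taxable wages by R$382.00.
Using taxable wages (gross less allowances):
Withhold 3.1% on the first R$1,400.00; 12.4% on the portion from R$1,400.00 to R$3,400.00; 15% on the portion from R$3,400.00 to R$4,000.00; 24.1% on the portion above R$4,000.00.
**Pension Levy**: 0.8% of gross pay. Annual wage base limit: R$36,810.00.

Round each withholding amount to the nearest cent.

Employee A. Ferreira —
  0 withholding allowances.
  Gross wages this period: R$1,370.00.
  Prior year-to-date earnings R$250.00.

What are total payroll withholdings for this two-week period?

R$53.43

State Income Tax: taxable = R$1,370.00
  3.1% × R$1,370.00 = R$42.47
Pension Levy: 0.8% × R$1,370.00 = R$10.96
Total: R$42.47 + R$10.96 = R$53.43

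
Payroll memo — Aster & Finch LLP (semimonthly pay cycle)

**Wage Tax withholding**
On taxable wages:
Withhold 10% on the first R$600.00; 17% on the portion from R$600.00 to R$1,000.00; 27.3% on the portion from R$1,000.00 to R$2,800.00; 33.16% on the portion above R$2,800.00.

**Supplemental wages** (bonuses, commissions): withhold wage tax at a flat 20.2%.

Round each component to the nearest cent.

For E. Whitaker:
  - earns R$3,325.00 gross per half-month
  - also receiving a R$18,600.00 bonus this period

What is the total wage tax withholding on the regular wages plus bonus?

Wage Tax: taxable = R$3,325.00
  R$619.40 + 33.16% × (R$3,325.00 − R$2,800.00) = R$619.40 + 33.16% × R$525.00 = R$793.49
Supplemental (20.2% flat on bonus): 20.2% × R$18,600.00 = R$3,757.20
Total wage tax: R$793.49 + R$3,757.20 = R$4,550.69

R$4,550.69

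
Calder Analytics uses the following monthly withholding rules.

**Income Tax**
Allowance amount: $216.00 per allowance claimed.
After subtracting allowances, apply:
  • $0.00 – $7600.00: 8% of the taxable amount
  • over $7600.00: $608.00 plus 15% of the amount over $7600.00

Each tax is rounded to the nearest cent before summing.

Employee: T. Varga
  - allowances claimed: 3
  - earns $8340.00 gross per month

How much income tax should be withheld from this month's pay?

$621.80

Income Tax: taxable = $8340.00 − 3×$216.00 = $7692.00
  $608.00 + 15% × ($7692.00 − $7600.00) = $608.00 + 15% × $92.00 = $621.80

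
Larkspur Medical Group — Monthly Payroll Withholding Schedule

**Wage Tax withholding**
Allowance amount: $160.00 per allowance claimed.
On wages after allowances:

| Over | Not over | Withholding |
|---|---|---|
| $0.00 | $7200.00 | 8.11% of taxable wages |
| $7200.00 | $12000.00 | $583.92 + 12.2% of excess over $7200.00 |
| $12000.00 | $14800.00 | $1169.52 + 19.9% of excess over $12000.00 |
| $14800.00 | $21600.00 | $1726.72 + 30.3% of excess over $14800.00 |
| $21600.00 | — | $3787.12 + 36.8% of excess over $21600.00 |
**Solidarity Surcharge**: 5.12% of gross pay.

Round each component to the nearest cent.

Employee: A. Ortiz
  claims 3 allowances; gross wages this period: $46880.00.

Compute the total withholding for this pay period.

Wage Tax: taxable = $46880.00 − 3×$160.00 = $46400.00
  $3787.12 + 36.8% × ($46400.00 − $21600.00) = $3787.12 + 36.8% × $24800.00 = $12913.52
Solidarity Surcharge: 5.12% × $46880.00 = $2400.26
Total: $12913.52 + $2400.26 = $15313.78

$15313.78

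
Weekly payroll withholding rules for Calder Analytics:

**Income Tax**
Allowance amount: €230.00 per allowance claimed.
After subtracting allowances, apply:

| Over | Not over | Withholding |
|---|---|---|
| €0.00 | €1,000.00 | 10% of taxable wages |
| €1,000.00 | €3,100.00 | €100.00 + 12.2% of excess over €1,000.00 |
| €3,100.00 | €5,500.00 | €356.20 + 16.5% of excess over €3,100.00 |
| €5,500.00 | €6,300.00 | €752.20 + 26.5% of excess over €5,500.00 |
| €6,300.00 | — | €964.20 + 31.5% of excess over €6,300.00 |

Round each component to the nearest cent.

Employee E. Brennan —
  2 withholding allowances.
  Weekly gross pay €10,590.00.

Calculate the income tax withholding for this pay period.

Income Tax: taxable = €10,590.00 − 2×€230.00 = €10,130.00
  €964.20 + 31.5% × (€10,130.00 − €6,300.00) = €964.20 + 31.5% × €3,830.00 = €2,170.65

€2,170.65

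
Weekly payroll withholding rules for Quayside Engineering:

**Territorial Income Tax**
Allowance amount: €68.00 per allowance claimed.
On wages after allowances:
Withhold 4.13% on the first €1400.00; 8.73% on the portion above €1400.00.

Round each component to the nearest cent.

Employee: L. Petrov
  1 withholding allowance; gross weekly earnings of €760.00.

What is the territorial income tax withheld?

Territorial Income Tax: taxable = €760.00 − 1×€68.00 = €692.00
  4.13% × €692.00 = €28.58

€28.58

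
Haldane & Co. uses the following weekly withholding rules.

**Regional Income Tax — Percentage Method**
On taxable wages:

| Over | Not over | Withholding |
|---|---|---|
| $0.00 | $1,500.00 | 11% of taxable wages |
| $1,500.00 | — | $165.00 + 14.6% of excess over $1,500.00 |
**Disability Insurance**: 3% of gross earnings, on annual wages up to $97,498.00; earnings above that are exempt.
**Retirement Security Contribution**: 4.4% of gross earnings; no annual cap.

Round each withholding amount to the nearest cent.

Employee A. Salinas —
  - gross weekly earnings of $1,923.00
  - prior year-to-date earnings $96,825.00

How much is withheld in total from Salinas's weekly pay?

Regional Income Tax: taxable = $1,923.00
  $165.00 + 14.6% × ($1,923.00 − $1,500.00) = $165.00 + 14.6% × $423.00 = $226.76
Disability Insurance: cap $97,498.00 − YTD $96,825.00 = $673.00 subject; 3% × $673.00 = $20.19
Retirement Security Contribution: 4.4% × $1,923.00 = $84.61
Total: $226.76 + $20.19 + $84.61 = $331.56

$331.56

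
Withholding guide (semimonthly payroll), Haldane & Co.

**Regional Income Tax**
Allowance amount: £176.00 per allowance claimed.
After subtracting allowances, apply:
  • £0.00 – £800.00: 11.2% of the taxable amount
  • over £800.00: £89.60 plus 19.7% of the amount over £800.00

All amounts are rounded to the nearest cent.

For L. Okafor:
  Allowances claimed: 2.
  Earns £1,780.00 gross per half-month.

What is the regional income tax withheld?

Regional Income Tax: taxable = £1,780.00 − 2×£176.00 = £1,428.00
  £89.60 + 19.7% × (£1,428.00 − £800.00) = £89.60 + 19.7% × £628.00 = £213.32

£213.32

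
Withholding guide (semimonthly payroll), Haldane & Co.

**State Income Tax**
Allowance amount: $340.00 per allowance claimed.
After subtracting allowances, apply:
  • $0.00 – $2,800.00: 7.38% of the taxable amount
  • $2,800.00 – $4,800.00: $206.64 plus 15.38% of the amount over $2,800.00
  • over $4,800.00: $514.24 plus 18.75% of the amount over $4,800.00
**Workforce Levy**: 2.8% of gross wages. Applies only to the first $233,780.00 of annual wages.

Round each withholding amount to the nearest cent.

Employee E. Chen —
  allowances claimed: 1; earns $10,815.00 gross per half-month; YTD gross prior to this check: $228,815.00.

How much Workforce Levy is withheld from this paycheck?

$139.02

Workforce Levy: cap $233,780.00 − YTD $228,815.00 = $4,965.00 subject; 2.8% × $4,965.00 = $139.02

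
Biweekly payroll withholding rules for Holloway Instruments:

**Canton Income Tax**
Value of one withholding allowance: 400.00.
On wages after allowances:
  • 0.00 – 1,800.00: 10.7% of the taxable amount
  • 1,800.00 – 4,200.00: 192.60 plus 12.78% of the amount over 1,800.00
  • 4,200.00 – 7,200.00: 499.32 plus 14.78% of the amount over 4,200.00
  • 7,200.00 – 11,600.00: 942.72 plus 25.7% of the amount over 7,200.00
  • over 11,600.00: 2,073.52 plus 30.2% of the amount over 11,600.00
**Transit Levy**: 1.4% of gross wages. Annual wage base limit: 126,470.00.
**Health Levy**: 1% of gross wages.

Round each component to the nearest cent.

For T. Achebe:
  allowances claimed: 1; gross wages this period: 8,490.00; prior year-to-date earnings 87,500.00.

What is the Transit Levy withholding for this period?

118.86

Transit Levy: 1.4% × 8,490.00 = 118.86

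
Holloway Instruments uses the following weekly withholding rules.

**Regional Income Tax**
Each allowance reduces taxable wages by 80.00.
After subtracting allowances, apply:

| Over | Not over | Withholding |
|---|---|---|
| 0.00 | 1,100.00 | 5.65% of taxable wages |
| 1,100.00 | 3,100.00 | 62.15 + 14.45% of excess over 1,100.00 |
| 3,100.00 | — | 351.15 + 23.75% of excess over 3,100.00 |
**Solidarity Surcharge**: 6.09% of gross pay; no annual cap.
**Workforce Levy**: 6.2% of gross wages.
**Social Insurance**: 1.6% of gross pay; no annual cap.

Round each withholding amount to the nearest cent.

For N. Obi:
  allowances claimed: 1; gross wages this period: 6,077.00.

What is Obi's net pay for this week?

4,193.72

Regional Income Tax: taxable = 6,077.00 − 1×80.00 = 5,997.00
  351.15 + 23.75% × (5,997.00 − 3,100.00) = 351.15 + 23.75% × 2,897.00 = 1,039.19
Solidarity Surcharge: 6.09% × 6,077.00 = 370.09
Workforce Levy: 6.2% × 6,077.00 = 376.77
Social Insurance: 1.6% × 6,077.00 = 97.23
Total withheld: 1,039.19 + 370.09 + 376.77 + 97.23 = 1,883.28
Net pay: 6,077.00 − 1,883.28 = 4,193.72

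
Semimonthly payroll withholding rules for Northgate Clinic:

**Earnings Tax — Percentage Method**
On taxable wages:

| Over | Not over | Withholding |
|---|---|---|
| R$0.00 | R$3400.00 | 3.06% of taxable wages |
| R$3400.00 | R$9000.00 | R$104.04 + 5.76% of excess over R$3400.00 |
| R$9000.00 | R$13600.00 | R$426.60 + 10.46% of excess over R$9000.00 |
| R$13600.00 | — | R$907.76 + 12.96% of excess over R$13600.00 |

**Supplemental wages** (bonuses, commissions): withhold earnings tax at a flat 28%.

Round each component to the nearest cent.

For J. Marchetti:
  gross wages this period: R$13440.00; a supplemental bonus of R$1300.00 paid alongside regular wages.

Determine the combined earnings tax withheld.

Earnings Tax: taxable = R$13440.00
  R$426.60 + 10.46% × (R$13440.00 − R$9000.00) = R$426.60 + 10.46% × R$4440.00 = R$891.02
Supplemental (28% flat on bonus): 28% × R$1300.00 = R$364.00
Total earnings tax: R$891.02 + R$364.00 = R$1255.02

R$1255.02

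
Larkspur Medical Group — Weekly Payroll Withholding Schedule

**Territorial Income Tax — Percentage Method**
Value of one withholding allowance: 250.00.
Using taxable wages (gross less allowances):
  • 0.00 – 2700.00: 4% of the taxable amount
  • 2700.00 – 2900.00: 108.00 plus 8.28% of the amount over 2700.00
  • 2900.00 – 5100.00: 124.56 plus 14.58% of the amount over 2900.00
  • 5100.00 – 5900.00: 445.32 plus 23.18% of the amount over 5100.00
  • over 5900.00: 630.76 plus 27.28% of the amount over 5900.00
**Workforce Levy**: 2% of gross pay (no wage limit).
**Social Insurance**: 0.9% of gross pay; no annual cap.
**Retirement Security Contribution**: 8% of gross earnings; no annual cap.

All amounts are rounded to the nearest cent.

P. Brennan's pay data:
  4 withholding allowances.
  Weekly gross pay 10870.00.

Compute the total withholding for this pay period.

2898.61

Territorial Income Tax: taxable = 10870.00 − 4×250.00 = 9870.00
  630.76 + 27.28% × (9870.00 − 5900.00) = 630.76 + 27.28% × 3970.00 = 1713.78
Workforce Levy: 2% × 10870.00 = 217.40
Social Insurance: 0.9% × 10870.00 = 97.83
Retirement Security Contribution: 8% × 10870.00 = 869.60
Total: 1713.78 + 217.40 + 97.83 + 869.60 = 2898.61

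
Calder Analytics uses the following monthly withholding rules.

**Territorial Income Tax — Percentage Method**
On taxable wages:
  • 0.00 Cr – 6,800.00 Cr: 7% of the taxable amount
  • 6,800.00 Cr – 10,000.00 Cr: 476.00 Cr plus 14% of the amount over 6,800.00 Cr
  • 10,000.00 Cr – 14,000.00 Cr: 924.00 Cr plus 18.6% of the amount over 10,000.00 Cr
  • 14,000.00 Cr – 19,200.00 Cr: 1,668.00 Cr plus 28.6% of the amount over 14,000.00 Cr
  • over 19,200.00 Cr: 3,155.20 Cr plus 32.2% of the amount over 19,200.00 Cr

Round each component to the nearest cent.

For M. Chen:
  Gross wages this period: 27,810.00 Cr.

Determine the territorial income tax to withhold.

Territorial Income Tax: taxable = 27,810.00 Cr
  3,155.20 Cr + 32.2% × (27,810.00 Cr − 19,200.00 Cr) = 3,155.20 Cr + 32.2% × 8,610.00 Cr = 5,927.62 Cr

5,927.62 Cr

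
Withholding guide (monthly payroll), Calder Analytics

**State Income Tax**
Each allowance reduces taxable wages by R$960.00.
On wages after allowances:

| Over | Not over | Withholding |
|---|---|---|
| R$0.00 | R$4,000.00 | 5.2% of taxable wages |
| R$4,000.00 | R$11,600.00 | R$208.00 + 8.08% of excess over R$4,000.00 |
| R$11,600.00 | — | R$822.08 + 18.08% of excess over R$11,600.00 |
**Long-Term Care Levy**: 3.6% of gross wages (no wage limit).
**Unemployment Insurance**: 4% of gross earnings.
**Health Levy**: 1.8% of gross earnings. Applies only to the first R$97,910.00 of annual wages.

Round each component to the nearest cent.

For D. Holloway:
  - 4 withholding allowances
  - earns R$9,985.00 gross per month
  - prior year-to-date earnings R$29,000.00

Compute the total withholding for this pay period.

R$1,319.91

State Income Tax: taxable = R$9,985.00 − 4×R$960.00 = R$6,145.00
  R$208.00 + 8.08% × (R$6,145.00 − R$4,000.00) = R$208.00 + 8.08% × R$2,145.00 = R$381.32
Long-Term Care Levy: 3.6% × R$9,985.00 = R$359.46
Unemployment Insurance: 4% × R$9,985.00 = R$399.40
Health Levy: 1.8% × R$9,985.00 = R$179.73
Total: R$381.32 + R$359.46 + R$399.40 + R$179.73 = R$1,319.91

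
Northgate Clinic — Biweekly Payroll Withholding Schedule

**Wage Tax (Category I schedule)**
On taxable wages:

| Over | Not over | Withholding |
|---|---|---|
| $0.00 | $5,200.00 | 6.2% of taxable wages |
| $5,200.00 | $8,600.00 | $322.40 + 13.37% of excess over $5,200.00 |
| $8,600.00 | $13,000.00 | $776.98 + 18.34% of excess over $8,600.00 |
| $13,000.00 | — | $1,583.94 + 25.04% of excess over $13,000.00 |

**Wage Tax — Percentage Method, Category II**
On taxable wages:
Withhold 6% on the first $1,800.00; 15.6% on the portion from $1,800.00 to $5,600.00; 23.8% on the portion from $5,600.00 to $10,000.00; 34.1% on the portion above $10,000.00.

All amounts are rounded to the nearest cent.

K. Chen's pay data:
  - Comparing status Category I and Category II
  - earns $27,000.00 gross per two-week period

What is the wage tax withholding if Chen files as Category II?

Wage Tax (Category II): taxable = $27,000.00
  $1,748.00 + 34.1% × ($27,000.00 − $10,000.00) = $1,748.00 + 34.1% × $17,000.00 = $7,545.00

$7,545.00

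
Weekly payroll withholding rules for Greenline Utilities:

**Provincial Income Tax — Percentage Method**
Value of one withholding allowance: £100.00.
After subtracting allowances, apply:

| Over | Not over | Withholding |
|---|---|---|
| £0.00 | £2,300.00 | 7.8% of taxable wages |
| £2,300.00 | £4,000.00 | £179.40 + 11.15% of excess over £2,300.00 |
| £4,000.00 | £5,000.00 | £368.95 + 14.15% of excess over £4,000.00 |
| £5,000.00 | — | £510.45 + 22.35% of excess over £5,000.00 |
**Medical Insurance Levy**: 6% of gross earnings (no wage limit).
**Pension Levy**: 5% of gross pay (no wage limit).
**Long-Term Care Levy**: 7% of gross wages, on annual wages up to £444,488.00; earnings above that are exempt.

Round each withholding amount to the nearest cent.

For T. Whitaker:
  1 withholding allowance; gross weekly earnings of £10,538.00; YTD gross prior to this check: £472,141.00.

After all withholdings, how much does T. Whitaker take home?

£7,652.98

Provincial Income Tax: taxable = £10,538.00 − 1×£100.00 = £10,438.00
  £510.45 + 22.35% × (£10,438.00 − £5,000.00) = £510.45 + 22.35% × £5,438.00 = £1,725.84
Medical Insurance Levy: 6% × £10,538.00 = £632.28
Pension Levy: 5% × £10,538.00 = £526.90
Long-Term Care Levy: YTD £472,141.00 ≥ cap £444,488.00 → £0.00
Total withheld: £1,725.84 + £632.28 + £526.90 + £0.00 = £2,885.02
Net pay: £10,538.00 − £2,885.02 = £7,652.98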